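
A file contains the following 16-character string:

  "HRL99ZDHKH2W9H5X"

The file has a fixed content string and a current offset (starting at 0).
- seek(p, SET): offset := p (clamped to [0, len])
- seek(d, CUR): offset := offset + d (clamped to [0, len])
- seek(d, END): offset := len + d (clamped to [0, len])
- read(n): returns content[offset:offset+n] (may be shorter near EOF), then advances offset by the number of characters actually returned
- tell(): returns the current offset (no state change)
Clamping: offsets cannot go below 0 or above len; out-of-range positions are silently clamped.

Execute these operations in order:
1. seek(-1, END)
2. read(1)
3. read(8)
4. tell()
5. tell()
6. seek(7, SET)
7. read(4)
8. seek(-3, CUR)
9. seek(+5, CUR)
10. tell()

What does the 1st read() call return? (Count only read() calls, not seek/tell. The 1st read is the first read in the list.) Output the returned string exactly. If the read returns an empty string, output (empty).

Answer: X

Derivation:
After 1 (seek(-1, END)): offset=15
After 2 (read(1)): returned 'X', offset=16
After 3 (read(8)): returned '', offset=16
After 4 (tell()): offset=16
After 5 (tell()): offset=16
After 6 (seek(7, SET)): offset=7
After 7 (read(4)): returned 'HKH2', offset=11
After 8 (seek(-3, CUR)): offset=8
After 9 (seek(+5, CUR)): offset=13
After 10 (tell()): offset=13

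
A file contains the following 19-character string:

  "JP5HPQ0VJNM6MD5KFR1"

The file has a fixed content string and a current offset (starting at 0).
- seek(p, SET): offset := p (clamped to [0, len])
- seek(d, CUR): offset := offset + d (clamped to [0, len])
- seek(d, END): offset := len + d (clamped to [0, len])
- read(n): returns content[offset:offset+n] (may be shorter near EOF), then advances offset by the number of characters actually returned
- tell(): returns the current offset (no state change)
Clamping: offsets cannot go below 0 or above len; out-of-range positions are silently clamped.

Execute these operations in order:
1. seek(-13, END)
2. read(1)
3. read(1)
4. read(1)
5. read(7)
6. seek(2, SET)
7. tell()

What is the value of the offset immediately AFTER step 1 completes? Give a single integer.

After 1 (seek(-13, END)): offset=6

Answer: 6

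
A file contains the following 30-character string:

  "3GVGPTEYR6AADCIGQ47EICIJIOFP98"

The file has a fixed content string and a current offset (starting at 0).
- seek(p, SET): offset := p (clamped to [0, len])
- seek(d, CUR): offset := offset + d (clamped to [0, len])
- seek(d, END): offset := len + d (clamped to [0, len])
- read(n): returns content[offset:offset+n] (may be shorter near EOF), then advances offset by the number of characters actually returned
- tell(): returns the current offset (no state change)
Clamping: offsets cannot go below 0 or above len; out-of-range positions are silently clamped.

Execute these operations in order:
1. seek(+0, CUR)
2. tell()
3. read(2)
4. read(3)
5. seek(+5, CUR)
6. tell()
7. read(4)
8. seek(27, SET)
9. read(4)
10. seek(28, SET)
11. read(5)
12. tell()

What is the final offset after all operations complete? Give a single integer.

After 1 (seek(+0, CUR)): offset=0
After 2 (tell()): offset=0
After 3 (read(2)): returned '3G', offset=2
After 4 (read(3)): returned 'VGP', offset=5
After 5 (seek(+5, CUR)): offset=10
After 6 (tell()): offset=10
After 7 (read(4)): returned 'AADC', offset=14
After 8 (seek(27, SET)): offset=27
After 9 (read(4)): returned 'P98', offset=30
After 10 (seek(28, SET)): offset=28
After 11 (read(5)): returned '98', offset=30
After 12 (tell()): offset=30

Answer: 30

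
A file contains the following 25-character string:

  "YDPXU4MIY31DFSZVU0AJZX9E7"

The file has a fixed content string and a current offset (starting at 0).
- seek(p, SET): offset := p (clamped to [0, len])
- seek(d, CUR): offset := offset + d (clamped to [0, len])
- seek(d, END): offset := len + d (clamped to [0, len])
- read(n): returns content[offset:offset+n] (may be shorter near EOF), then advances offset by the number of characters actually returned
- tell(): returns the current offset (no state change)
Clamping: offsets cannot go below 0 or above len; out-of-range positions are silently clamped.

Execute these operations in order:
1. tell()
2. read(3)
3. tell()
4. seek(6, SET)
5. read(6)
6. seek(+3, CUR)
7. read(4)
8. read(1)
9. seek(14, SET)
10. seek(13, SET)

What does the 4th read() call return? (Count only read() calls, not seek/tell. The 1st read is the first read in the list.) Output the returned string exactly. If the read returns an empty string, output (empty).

After 1 (tell()): offset=0
After 2 (read(3)): returned 'YDP', offset=3
After 3 (tell()): offset=3
After 4 (seek(6, SET)): offset=6
After 5 (read(6)): returned 'MIY31D', offset=12
After 6 (seek(+3, CUR)): offset=15
After 7 (read(4)): returned 'VU0A', offset=19
After 8 (read(1)): returned 'J', offset=20
After 9 (seek(14, SET)): offset=14
After 10 (seek(13, SET)): offset=13

Answer: J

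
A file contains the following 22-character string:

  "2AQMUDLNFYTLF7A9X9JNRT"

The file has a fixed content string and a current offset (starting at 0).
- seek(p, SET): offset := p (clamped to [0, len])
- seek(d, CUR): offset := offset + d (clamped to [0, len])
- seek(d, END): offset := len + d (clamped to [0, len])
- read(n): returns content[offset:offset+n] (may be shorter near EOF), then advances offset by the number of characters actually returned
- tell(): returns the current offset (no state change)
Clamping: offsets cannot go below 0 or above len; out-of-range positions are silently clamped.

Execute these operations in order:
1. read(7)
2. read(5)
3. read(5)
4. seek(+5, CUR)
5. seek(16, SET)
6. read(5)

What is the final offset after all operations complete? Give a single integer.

After 1 (read(7)): returned '2AQMUDL', offset=7
After 2 (read(5)): returned 'NFYTL', offset=12
After 3 (read(5)): returned 'F7A9X', offset=17
After 4 (seek(+5, CUR)): offset=22
After 5 (seek(16, SET)): offset=16
After 6 (read(5)): returned 'X9JNR', offset=21

Answer: 21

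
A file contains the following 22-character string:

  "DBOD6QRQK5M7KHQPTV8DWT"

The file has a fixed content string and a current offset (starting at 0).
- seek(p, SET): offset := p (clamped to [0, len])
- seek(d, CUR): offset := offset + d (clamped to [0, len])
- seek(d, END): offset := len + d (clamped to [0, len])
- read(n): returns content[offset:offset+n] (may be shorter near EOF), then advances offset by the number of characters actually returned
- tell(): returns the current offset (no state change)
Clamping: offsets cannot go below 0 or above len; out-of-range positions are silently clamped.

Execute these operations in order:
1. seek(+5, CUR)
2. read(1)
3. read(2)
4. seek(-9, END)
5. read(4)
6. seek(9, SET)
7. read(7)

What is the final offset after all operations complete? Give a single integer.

Answer: 16

Derivation:
After 1 (seek(+5, CUR)): offset=5
After 2 (read(1)): returned 'Q', offset=6
After 3 (read(2)): returned 'RQ', offset=8
After 4 (seek(-9, END)): offset=13
After 5 (read(4)): returned 'HQPT', offset=17
After 6 (seek(9, SET)): offset=9
After 7 (read(7)): returned '5M7KHQP', offset=16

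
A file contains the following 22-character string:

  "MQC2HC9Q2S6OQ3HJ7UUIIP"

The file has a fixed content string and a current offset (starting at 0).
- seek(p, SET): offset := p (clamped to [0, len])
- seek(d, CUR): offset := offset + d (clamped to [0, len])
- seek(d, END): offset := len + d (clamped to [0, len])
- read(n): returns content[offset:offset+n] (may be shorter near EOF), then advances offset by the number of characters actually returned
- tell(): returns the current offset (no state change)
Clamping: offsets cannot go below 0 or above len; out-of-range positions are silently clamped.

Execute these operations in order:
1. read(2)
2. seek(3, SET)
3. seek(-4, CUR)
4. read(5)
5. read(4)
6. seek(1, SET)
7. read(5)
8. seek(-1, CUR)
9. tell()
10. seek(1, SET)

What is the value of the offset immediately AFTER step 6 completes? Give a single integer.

After 1 (read(2)): returned 'MQ', offset=2
After 2 (seek(3, SET)): offset=3
After 3 (seek(-4, CUR)): offset=0
After 4 (read(5)): returned 'MQC2H', offset=5
After 5 (read(4)): returned 'C9Q2', offset=9
After 6 (seek(1, SET)): offset=1

Answer: 1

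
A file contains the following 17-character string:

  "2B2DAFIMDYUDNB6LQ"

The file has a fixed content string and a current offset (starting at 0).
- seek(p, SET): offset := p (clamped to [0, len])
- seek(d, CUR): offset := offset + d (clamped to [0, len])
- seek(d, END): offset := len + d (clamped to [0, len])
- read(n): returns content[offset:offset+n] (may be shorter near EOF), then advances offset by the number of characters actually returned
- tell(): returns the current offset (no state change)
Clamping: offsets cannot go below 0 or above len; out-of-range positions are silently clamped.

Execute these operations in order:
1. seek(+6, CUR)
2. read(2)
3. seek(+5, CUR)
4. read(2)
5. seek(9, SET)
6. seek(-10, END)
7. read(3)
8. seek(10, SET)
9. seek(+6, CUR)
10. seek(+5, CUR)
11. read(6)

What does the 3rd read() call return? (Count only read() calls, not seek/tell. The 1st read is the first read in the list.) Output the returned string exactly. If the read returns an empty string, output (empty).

After 1 (seek(+6, CUR)): offset=6
After 2 (read(2)): returned 'IM', offset=8
After 3 (seek(+5, CUR)): offset=13
After 4 (read(2)): returned 'B6', offset=15
After 5 (seek(9, SET)): offset=9
After 6 (seek(-10, END)): offset=7
After 7 (read(3)): returned 'MDY', offset=10
After 8 (seek(10, SET)): offset=10
After 9 (seek(+6, CUR)): offset=16
After 10 (seek(+5, CUR)): offset=17
After 11 (read(6)): returned '', offset=17

Answer: MDY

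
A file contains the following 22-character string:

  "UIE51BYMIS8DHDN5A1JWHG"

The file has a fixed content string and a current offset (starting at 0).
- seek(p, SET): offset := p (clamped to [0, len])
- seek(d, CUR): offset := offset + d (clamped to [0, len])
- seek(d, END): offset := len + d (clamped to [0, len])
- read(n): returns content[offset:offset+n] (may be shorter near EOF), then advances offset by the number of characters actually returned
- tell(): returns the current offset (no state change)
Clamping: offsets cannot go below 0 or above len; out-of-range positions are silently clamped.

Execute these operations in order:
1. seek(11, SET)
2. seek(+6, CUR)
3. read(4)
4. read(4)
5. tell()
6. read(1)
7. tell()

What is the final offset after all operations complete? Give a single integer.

After 1 (seek(11, SET)): offset=11
After 2 (seek(+6, CUR)): offset=17
After 3 (read(4)): returned '1JWH', offset=21
After 4 (read(4)): returned 'G', offset=22
After 5 (tell()): offset=22
After 6 (read(1)): returned '', offset=22
After 7 (tell()): offset=22

Answer: 22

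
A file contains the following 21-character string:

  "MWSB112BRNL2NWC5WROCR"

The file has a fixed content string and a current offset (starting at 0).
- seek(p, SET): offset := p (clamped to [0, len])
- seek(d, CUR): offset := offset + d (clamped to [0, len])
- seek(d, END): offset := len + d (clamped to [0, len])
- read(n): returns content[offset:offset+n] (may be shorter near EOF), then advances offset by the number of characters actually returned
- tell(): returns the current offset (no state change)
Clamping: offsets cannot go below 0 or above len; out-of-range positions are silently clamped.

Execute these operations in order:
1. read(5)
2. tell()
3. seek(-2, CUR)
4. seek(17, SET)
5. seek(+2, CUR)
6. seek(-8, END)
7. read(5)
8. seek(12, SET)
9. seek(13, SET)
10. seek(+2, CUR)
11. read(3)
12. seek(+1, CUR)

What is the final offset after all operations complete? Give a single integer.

Answer: 19

Derivation:
After 1 (read(5)): returned 'MWSB1', offset=5
After 2 (tell()): offset=5
After 3 (seek(-2, CUR)): offset=3
After 4 (seek(17, SET)): offset=17
After 5 (seek(+2, CUR)): offset=19
After 6 (seek(-8, END)): offset=13
After 7 (read(5)): returned 'WC5WR', offset=18
After 8 (seek(12, SET)): offset=12
After 9 (seek(13, SET)): offset=13
After 10 (seek(+2, CUR)): offset=15
After 11 (read(3)): returned '5WR', offset=18
After 12 (seek(+1, CUR)): offset=19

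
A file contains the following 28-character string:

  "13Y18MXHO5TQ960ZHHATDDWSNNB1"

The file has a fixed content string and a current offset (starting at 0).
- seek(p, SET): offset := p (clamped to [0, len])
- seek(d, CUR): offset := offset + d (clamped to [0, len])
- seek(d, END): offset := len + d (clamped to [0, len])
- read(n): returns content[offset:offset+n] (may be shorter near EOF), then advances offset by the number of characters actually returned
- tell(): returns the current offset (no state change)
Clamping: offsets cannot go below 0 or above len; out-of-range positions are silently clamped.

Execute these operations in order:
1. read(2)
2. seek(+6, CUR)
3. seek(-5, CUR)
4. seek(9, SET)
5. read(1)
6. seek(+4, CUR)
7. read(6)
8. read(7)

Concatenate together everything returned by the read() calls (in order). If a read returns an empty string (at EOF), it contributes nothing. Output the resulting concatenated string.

After 1 (read(2)): returned '13', offset=2
After 2 (seek(+6, CUR)): offset=8
After 3 (seek(-5, CUR)): offset=3
After 4 (seek(9, SET)): offset=9
After 5 (read(1)): returned '5', offset=10
After 6 (seek(+4, CUR)): offset=14
After 7 (read(6)): returned '0ZHHAT', offset=20
After 8 (read(7)): returned 'DDWSNNB', offset=27

Answer: 1350ZHHATDDWSNNB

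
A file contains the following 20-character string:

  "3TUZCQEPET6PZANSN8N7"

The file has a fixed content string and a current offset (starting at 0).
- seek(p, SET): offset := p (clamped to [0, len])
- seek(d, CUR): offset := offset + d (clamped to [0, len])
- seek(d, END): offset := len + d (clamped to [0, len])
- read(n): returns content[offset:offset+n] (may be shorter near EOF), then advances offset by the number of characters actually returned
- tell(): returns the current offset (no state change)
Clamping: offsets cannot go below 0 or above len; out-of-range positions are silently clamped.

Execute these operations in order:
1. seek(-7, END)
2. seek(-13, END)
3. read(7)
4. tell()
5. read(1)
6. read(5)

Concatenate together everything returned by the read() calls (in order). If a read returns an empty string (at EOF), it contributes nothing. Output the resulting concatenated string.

After 1 (seek(-7, END)): offset=13
After 2 (seek(-13, END)): offset=7
After 3 (read(7)): returned 'PET6PZA', offset=14
After 4 (tell()): offset=14
After 5 (read(1)): returned 'N', offset=15
After 6 (read(5)): returned 'SN8N7', offset=20

Answer: PET6PZANSN8N7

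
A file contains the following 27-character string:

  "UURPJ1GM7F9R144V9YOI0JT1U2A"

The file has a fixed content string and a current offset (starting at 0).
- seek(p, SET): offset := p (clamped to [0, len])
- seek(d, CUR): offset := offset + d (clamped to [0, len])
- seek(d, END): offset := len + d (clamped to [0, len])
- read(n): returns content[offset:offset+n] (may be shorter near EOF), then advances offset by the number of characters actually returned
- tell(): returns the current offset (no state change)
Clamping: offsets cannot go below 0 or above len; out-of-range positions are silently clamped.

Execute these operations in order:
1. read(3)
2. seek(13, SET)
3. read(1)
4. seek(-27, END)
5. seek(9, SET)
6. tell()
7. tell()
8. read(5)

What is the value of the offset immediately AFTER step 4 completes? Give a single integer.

After 1 (read(3)): returned 'UUR', offset=3
After 2 (seek(13, SET)): offset=13
After 3 (read(1)): returned '4', offset=14
After 4 (seek(-27, END)): offset=0

Answer: 0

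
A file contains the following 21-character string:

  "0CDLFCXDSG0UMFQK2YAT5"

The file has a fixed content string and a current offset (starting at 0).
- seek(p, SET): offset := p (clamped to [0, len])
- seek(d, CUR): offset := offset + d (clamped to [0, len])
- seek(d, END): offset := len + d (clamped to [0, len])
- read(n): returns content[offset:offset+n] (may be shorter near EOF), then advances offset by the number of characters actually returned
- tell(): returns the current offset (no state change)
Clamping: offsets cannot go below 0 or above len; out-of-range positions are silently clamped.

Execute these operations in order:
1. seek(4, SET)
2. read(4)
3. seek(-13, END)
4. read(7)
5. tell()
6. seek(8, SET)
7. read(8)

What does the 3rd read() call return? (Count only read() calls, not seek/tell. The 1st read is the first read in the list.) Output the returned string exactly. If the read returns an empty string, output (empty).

After 1 (seek(4, SET)): offset=4
After 2 (read(4)): returned 'FCXD', offset=8
After 3 (seek(-13, END)): offset=8
After 4 (read(7)): returned 'SG0UMFQ', offset=15
After 5 (tell()): offset=15
After 6 (seek(8, SET)): offset=8
After 7 (read(8)): returned 'SG0UMFQK', offset=16

Answer: SG0UMFQK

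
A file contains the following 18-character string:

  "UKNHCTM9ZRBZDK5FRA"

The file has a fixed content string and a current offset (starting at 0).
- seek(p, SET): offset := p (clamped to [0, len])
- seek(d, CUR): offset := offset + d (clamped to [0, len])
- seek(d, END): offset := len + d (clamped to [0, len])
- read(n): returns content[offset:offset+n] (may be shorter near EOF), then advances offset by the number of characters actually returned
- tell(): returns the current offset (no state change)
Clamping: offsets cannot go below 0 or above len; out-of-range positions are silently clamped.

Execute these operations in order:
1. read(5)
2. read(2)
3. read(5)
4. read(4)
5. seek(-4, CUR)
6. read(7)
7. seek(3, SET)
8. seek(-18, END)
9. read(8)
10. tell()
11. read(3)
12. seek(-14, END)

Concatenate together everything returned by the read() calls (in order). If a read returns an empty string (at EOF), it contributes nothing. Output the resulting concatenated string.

Answer: UKNHCTM9ZRBZDK5FDK5FRAUKNHCTM9ZRB

Derivation:
After 1 (read(5)): returned 'UKNHC', offset=5
After 2 (read(2)): returned 'TM', offset=7
After 3 (read(5)): returned '9ZRBZ', offset=12
After 4 (read(4)): returned 'DK5F', offset=16
After 5 (seek(-4, CUR)): offset=12
After 6 (read(7)): returned 'DK5FRA', offset=18
After 7 (seek(3, SET)): offset=3
After 8 (seek(-18, END)): offset=0
After 9 (read(8)): returned 'UKNHCTM9', offset=8
After 10 (tell()): offset=8
After 11 (read(3)): returned 'ZRB', offset=11
After 12 (seek(-14, END)): offset=4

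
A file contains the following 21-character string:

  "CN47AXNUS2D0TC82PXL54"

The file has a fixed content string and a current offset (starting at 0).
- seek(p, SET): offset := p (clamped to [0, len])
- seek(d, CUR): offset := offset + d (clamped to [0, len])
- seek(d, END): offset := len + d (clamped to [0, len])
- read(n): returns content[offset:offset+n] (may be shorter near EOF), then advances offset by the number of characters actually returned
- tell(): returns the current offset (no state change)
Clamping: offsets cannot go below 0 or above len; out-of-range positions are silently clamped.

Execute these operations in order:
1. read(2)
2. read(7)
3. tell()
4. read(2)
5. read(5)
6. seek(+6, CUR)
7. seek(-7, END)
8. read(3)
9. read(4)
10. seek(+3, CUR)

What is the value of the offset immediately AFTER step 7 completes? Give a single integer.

Answer: 14

Derivation:
After 1 (read(2)): returned 'CN', offset=2
After 2 (read(7)): returned '47AXNUS', offset=9
After 3 (tell()): offset=9
After 4 (read(2)): returned '2D', offset=11
After 5 (read(5)): returned '0TC82', offset=16
After 6 (seek(+6, CUR)): offset=21
After 7 (seek(-7, END)): offset=14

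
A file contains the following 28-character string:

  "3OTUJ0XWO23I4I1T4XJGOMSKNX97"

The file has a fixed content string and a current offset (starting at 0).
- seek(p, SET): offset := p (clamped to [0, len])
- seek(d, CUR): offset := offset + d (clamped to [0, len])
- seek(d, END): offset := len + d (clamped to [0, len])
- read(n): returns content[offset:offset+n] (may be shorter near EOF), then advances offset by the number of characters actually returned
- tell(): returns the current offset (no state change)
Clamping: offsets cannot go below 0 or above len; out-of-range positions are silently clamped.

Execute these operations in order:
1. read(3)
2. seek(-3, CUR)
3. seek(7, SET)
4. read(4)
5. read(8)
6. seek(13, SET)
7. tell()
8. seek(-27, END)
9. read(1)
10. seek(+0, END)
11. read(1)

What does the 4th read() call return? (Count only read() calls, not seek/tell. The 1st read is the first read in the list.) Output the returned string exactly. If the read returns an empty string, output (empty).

After 1 (read(3)): returned '3OT', offset=3
After 2 (seek(-3, CUR)): offset=0
After 3 (seek(7, SET)): offset=7
After 4 (read(4)): returned 'WO23', offset=11
After 5 (read(8)): returned 'I4I1T4XJ', offset=19
After 6 (seek(13, SET)): offset=13
After 7 (tell()): offset=13
After 8 (seek(-27, END)): offset=1
After 9 (read(1)): returned 'O', offset=2
After 10 (seek(+0, END)): offset=28
After 11 (read(1)): returned '', offset=28

Answer: O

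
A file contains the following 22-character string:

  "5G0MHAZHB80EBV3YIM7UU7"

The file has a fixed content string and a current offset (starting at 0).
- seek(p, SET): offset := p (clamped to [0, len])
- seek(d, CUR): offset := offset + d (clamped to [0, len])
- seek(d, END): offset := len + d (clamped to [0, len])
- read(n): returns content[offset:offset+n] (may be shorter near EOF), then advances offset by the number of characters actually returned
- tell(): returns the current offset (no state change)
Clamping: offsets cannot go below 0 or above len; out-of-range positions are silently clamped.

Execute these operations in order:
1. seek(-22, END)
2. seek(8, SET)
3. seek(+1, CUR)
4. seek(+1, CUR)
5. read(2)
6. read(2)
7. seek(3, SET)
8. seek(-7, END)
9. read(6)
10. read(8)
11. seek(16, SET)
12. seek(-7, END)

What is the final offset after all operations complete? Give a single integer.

Answer: 15

Derivation:
After 1 (seek(-22, END)): offset=0
After 2 (seek(8, SET)): offset=8
After 3 (seek(+1, CUR)): offset=9
After 4 (seek(+1, CUR)): offset=10
After 5 (read(2)): returned '0E', offset=12
After 6 (read(2)): returned 'BV', offset=14
After 7 (seek(3, SET)): offset=3
After 8 (seek(-7, END)): offset=15
After 9 (read(6)): returned 'YIM7UU', offset=21
After 10 (read(8)): returned '7', offset=22
After 11 (seek(16, SET)): offset=16
After 12 (seek(-7, END)): offset=15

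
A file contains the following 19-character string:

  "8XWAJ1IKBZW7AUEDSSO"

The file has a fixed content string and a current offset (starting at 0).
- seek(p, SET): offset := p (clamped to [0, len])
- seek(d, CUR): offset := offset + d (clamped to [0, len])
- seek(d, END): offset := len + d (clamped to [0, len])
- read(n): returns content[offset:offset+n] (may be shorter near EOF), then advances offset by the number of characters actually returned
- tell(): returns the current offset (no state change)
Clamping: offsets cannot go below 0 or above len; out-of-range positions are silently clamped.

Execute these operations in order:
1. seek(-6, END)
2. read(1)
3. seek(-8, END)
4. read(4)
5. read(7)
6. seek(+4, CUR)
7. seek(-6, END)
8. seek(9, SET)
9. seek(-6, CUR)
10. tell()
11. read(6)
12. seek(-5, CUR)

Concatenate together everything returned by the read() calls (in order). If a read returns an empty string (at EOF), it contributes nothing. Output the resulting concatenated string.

After 1 (seek(-6, END)): offset=13
After 2 (read(1)): returned 'U', offset=14
After 3 (seek(-8, END)): offset=11
After 4 (read(4)): returned '7AUE', offset=15
After 5 (read(7)): returned 'DSSO', offset=19
After 6 (seek(+4, CUR)): offset=19
After 7 (seek(-6, END)): offset=13
After 8 (seek(9, SET)): offset=9
After 9 (seek(-6, CUR)): offset=3
After 10 (tell()): offset=3
After 11 (read(6)): returned 'AJ1IKB', offset=9
After 12 (seek(-5, CUR)): offset=4

Answer: U7AUEDSSOAJ1IKB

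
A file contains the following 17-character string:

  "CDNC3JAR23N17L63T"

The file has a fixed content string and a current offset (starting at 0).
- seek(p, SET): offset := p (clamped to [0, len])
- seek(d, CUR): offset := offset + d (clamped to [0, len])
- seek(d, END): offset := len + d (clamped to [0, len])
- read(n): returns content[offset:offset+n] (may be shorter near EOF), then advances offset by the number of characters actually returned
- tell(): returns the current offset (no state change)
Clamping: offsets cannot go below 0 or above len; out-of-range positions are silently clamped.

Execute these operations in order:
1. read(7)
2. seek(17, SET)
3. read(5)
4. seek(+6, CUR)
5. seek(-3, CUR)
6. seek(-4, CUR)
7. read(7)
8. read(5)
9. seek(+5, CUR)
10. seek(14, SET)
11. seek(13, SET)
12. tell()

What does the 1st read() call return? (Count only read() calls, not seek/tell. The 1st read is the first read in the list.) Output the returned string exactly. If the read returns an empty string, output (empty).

After 1 (read(7)): returned 'CDNC3JA', offset=7
After 2 (seek(17, SET)): offset=17
After 3 (read(5)): returned '', offset=17
After 4 (seek(+6, CUR)): offset=17
After 5 (seek(-3, CUR)): offset=14
After 6 (seek(-4, CUR)): offset=10
After 7 (read(7)): returned 'N17L63T', offset=17
After 8 (read(5)): returned '', offset=17
After 9 (seek(+5, CUR)): offset=17
After 10 (seek(14, SET)): offset=14
After 11 (seek(13, SET)): offset=13
After 12 (tell()): offset=13

Answer: CDNC3JA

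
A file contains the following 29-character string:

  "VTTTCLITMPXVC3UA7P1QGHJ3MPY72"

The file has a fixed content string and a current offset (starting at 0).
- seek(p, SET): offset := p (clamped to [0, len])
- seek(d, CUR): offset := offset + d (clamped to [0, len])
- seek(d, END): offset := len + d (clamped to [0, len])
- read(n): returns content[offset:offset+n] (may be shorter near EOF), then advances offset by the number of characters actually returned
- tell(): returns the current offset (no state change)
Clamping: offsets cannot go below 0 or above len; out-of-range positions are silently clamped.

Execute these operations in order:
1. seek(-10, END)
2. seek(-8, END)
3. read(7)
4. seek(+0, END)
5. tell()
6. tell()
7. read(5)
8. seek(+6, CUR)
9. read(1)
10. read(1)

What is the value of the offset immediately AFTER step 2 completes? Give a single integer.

Answer: 21

Derivation:
After 1 (seek(-10, END)): offset=19
After 2 (seek(-8, END)): offset=21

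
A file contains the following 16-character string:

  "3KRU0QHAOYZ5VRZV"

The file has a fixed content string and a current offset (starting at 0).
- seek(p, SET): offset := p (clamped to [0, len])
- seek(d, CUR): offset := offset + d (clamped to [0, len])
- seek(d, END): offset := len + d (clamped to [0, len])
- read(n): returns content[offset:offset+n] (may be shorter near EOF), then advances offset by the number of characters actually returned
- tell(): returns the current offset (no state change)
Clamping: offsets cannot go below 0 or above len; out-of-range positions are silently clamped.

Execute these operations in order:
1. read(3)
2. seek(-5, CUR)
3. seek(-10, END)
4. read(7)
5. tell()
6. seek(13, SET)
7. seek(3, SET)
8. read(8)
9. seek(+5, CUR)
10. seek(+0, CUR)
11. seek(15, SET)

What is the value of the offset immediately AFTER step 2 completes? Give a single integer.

Answer: 0

Derivation:
After 1 (read(3)): returned '3KR', offset=3
After 2 (seek(-5, CUR)): offset=0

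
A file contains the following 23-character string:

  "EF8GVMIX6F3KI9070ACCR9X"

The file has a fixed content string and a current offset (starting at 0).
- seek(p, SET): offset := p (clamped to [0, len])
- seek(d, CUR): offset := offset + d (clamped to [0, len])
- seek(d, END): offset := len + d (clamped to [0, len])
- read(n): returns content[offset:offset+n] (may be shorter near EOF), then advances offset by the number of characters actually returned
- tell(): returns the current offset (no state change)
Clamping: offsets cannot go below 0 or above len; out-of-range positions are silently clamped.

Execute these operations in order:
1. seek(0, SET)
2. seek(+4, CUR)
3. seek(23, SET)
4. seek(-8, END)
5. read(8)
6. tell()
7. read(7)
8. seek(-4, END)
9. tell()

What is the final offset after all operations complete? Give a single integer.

Answer: 19

Derivation:
After 1 (seek(0, SET)): offset=0
After 2 (seek(+4, CUR)): offset=4
After 3 (seek(23, SET)): offset=23
After 4 (seek(-8, END)): offset=15
After 5 (read(8)): returned '70ACCR9X', offset=23
After 6 (tell()): offset=23
After 7 (read(7)): returned '', offset=23
After 8 (seek(-4, END)): offset=19
After 9 (tell()): offset=19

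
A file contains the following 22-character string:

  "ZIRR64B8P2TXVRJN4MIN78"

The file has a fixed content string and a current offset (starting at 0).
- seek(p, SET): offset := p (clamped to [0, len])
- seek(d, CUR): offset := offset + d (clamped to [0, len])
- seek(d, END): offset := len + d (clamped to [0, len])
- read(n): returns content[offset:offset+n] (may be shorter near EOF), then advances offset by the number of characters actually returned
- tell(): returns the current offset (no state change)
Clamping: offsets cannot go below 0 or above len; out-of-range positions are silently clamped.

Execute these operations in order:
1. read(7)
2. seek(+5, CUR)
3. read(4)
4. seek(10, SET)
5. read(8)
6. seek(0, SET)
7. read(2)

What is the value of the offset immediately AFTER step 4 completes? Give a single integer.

After 1 (read(7)): returned 'ZIRR64B', offset=7
After 2 (seek(+5, CUR)): offset=12
After 3 (read(4)): returned 'VRJN', offset=16
After 4 (seek(10, SET)): offset=10

Answer: 10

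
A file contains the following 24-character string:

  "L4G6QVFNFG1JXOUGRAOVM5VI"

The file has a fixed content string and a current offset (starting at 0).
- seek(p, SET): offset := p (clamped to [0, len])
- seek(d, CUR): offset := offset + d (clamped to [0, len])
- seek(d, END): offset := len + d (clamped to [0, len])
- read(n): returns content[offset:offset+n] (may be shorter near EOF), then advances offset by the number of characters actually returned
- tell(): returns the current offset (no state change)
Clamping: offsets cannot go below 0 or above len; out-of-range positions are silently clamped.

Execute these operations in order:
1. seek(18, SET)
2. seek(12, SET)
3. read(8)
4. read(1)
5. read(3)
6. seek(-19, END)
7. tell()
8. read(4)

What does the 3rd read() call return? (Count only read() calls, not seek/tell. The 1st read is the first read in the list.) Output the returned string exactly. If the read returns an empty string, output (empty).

Answer: 5VI

Derivation:
After 1 (seek(18, SET)): offset=18
After 2 (seek(12, SET)): offset=12
After 3 (read(8)): returned 'XOUGRAOV', offset=20
After 4 (read(1)): returned 'M', offset=21
After 5 (read(3)): returned '5VI', offset=24
After 6 (seek(-19, END)): offset=5
After 7 (tell()): offset=5
After 8 (read(4)): returned 'VFNF', offset=9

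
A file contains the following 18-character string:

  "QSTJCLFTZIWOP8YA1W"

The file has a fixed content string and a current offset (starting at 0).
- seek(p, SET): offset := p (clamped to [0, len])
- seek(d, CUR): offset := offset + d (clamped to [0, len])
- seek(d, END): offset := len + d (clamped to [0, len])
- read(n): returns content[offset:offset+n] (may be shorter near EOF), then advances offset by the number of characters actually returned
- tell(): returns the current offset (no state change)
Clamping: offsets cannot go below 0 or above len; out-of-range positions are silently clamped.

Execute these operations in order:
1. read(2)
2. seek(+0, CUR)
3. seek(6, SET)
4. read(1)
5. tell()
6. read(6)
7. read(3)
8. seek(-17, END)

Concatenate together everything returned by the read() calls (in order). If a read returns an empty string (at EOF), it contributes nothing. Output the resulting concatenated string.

After 1 (read(2)): returned 'QS', offset=2
After 2 (seek(+0, CUR)): offset=2
After 3 (seek(6, SET)): offset=6
After 4 (read(1)): returned 'F', offset=7
After 5 (tell()): offset=7
After 6 (read(6)): returned 'TZIWOP', offset=13
After 7 (read(3)): returned '8YA', offset=16
After 8 (seek(-17, END)): offset=1

Answer: QSFTZIWOP8YA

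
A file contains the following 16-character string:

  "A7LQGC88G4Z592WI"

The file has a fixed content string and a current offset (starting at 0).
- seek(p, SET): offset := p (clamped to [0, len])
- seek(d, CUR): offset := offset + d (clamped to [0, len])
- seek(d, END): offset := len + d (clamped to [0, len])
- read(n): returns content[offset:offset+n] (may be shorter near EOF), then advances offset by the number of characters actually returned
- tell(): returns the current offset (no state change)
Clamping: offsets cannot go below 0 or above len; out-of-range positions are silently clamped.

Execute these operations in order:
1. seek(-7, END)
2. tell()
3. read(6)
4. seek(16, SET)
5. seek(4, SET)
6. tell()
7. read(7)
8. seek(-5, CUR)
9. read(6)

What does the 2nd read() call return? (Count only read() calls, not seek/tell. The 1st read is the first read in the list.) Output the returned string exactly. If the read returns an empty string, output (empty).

After 1 (seek(-7, END)): offset=9
After 2 (tell()): offset=9
After 3 (read(6)): returned '4Z592W', offset=15
After 4 (seek(16, SET)): offset=16
After 5 (seek(4, SET)): offset=4
After 6 (tell()): offset=4
After 7 (read(7)): returned 'GC88G4Z', offset=11
After 8 (seek(-5, CUR)): offset=6
After 9 (read(6)): returned '88G4Z5', offset=12

Answer: GC88G4Z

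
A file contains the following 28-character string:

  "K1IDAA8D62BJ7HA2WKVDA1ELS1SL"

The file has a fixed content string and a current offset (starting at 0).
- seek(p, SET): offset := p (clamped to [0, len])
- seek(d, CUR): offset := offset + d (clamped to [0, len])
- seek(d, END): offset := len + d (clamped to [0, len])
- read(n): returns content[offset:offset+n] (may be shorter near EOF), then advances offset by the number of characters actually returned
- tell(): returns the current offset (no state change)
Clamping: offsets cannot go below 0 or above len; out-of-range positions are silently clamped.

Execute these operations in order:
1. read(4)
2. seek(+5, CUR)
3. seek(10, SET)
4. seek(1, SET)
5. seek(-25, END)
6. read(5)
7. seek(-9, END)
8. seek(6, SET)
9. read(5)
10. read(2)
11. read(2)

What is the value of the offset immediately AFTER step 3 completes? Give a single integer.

Answer: 10

Derivation:
After 1 (read(4)): returned 'K1ID', offset=4
After 2 (seek(+5, CUR)): offset=9
After 3 (seek(10, SET)): offset=10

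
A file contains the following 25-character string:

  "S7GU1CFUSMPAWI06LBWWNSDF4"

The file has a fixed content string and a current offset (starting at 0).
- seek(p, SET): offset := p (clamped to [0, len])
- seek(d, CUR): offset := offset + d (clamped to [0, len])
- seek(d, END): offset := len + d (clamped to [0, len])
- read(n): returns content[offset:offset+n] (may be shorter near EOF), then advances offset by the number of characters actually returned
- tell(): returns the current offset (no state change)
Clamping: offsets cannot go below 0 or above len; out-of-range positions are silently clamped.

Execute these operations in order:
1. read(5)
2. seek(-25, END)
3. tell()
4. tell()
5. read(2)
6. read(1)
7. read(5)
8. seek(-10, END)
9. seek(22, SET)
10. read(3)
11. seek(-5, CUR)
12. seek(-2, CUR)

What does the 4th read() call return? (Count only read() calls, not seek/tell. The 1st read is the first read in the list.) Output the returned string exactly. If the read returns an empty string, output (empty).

After 1 (read(5)): returned 'S7GU1', offset=5
After 2 (seek(-25, END)): offset=0
After 3 (tell()): offset=0
After 4 (tell()): offset=0
After 5 (read(2)): returned 'S7', offset=2
After 6 (read(1)): returned 'G', offset=3
After 7 (read(5)): returned 'U1CFU', offset=8
After 8 (seek(-10, END)): offset=15
After 9 (seek(22, SET)): offset=22
After 10 (read(3)): returned 'DF4', offset=25
After 11 (seek(-5, CUR)): offset=20
After 12 (seek(-2, CUR)): offset=18

Answer: U1CFU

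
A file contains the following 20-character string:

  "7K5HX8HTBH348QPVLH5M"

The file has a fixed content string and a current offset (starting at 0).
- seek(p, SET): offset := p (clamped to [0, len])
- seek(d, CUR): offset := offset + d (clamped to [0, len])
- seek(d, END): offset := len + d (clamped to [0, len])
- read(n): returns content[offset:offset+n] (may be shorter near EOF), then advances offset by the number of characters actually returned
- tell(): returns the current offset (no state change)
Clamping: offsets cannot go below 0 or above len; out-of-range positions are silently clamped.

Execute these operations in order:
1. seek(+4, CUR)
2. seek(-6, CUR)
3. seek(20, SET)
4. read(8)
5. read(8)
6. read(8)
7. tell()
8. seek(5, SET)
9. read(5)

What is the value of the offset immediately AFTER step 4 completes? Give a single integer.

Answer: 20

Derivation:
After 1 (seek(+4, CUR)): offset=4
After 2 (seek(-6, CUR)): offset=0
After 3 (seek(20, SET)): offset=20
After 4 (read(8)): returned '', offset=20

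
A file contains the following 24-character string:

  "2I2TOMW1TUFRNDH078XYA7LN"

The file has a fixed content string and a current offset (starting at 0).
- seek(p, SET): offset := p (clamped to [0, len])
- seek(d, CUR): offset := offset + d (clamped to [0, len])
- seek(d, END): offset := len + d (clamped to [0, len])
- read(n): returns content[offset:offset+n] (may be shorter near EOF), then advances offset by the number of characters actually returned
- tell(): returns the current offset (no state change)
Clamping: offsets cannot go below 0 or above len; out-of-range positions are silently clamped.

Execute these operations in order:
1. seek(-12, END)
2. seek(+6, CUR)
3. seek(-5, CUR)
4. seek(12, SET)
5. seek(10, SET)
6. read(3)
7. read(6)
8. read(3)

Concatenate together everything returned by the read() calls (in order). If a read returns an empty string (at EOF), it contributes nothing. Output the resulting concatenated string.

Answer: FRNDH078XYA7

Derivation:
After 1 (seek(-12, END)): offset=12
After 2 (seek(+6, CUR)): offset=18
After 3 (seek(-5, CUR)): offset=13
After 4 (seek(12, SET)): offset=12
After 5 (seek(10, SET)): offset=10
After 6 (read(3)): returned 'FRN', offset=13
After 7 (read(6)): returned 'DH078X', offset=19
After 8 (read(3)): returned 'YA7', offset=22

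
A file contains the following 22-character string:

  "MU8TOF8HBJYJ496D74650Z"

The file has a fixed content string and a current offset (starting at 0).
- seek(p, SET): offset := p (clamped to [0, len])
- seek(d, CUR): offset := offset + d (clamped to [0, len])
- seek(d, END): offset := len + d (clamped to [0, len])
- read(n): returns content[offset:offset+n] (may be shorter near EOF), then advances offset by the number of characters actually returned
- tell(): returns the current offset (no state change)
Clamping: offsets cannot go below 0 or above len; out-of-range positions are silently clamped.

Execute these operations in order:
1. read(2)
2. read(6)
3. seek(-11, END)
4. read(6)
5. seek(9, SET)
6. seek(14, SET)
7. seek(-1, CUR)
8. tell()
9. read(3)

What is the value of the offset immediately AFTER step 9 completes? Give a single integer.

Answer: 16

Derivation:
After 1 (read(2)): returned 'MU', offset=2
After 2 (read(6)): returned '8TOF8H', offset=8
After 3 (seek(-11, END)): offset=11
After 4 (read(6)): returned 'J496D7', offset=17
After 5 (seek(9, SET)): offset=9
After 6 (seek(14, SET)): offset=14
After 7 (seek(-1, CUR)): offset=13
After 8 (tell()): offset=13
After 9 (read(3)): returned '96D', offset=16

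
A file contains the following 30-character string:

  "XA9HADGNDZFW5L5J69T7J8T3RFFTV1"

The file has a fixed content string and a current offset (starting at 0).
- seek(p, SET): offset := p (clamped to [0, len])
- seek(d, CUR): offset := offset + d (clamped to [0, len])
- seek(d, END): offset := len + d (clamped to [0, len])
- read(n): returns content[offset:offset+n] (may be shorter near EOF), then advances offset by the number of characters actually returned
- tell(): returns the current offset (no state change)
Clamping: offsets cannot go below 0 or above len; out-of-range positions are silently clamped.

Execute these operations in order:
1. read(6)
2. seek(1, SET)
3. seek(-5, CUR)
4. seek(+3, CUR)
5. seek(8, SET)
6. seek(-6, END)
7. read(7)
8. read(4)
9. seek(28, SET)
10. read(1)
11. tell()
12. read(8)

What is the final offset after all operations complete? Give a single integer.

Answer: 30

Derivation:
After 1 (read(6)): returned 'XA9HAD', offset=6
After 2 (seek(1, SET)): offset=1
After 3 (seek(-5, CUR)): offset=0
After 4 (seek(+3, CUR)): offset=3
After 5 (seek(8, SET)): offset=8
After 6 (seek(-6, END)): offset=24
After 7 (read(7)): returned 'RFFTV1', offset=30
After 8 (read(4)): returned '', offset=30
After 9 (seek(28, SET)): offset=28
After 10 (read(1)): returned 'V', offset=29
After 11 (tell()): offset=29
After 12 (read(8)): returned '1', offset=30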